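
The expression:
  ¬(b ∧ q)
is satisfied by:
  {q: False, b: False}
  {b: True, q: False}
  {q: True, b: False}


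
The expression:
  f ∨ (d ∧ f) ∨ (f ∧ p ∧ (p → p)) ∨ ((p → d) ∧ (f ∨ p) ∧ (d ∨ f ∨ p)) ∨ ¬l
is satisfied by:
  {p: True, f: True, d: True, l: False}
  {p: True, f: True, d: False, l: False}
  {f: True, d: True, l: False, p: False}
  {f: True, d: False, l: False, p: False}
  {p: True, d: True, l: False, f: False}
  {p: True, d: False, l: False, f: False}
  {d: True, p: False, l: False, f: False}
  {d: False, p: False, l: False, f: False}
  {p: True, f: True, l: True, d: True}
  {p: True, f: True, l: True, d: False}
  {f: True, l: True, d: True, p: False}
  {f: True, l: True, d: False, p: False}
  {p: True, l: True, d: True, f: False}


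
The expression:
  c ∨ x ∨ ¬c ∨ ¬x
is always true.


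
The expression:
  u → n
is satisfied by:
  {n: True, u: False}
  {u: False, n: False}
  {u: True, n: True}


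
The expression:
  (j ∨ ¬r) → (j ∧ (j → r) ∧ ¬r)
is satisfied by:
  {r: True, j: False}


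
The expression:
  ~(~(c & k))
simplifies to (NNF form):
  c & k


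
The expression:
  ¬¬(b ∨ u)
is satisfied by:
  {b: True, u: True}
  {b: True, u: False}
  {u: True, b: False}


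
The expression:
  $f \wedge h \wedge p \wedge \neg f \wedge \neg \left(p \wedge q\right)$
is never true.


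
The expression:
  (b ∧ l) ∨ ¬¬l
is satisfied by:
  {l: True}


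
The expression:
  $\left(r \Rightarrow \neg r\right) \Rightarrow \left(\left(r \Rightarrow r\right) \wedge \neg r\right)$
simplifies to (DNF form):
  $\text{True}$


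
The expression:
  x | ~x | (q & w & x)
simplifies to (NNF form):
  True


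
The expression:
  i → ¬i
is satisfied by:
  {i: False}


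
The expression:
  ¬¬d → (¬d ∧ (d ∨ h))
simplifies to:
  ¬d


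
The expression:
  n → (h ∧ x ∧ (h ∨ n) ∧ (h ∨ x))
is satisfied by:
  {h: True, x: True, n: False}
  {h: True, x: False, n: False}
  {x: True, h: False, n: False}
  {h: False, x: False, n: False}
  {n: True, h: True, x: True}


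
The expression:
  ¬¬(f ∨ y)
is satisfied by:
  {y: True, f: True}
  {y: True, f: False}
  {f: True, y: False}


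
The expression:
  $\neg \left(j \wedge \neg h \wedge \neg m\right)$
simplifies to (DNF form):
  $h \vee m \vee \neg j$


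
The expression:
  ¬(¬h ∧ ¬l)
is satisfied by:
  {l: True, h: True}
  {l: True, h: False}
  {h: True, l: False}


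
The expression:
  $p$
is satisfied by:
  {p: True}


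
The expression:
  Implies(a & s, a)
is always true.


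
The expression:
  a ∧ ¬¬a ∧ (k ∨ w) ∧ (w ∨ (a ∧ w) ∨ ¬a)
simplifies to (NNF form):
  a ∧ w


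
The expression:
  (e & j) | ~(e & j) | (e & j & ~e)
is always true.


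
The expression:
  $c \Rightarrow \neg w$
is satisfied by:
  {w: False, c: False}
  {c: True, w: False}
  {w: True, c: False}


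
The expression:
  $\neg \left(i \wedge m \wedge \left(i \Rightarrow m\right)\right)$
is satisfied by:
  {m: False, i: False}
  {i: True, m: False}
  {m: True, i: False}


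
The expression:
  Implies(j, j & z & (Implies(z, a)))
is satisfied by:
  {a: True, z: True, j: False}
  {a: True, z: False, j: False}
  {z: True, a: False, j: False}
  {a: False, z: False, j: False}
  {j: True, a: True, z: True}


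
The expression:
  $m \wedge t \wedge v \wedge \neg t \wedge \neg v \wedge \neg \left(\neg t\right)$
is never true.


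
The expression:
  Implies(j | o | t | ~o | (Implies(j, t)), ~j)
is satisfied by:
  {j: False}


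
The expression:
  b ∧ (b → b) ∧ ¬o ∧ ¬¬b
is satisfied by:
  {b: True, o: False}


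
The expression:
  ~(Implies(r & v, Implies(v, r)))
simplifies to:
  False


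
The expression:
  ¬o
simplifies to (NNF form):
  ¬o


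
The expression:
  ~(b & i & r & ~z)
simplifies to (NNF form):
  z | ~b | ~i | ~r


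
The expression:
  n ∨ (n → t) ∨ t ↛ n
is always true.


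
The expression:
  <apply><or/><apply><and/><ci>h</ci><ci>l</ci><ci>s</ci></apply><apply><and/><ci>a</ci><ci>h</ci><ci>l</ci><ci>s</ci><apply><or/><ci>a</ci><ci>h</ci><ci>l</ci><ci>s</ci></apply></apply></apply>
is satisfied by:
  {h: True, s: True, l: True}


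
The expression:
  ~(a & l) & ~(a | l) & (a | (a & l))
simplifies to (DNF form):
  False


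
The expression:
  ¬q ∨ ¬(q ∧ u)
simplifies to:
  ¬q ∨ ¬u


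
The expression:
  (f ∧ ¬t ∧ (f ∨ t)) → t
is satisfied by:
  {t: True, f: False}
  {f: False, t: False}
  {f: True, t: True}


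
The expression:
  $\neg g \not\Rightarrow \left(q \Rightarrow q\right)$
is never true.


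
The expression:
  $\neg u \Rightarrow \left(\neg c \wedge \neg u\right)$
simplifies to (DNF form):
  $u \vee \neg c$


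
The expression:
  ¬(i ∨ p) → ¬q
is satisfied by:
  {i: True, p: True, q: False}
  {i: True, p: False, q: False}
  {p: True, i: False, q: False}
  {i: False, p: False, q: False}
  {i: True, q: True, p: True}
  {i: True, q: True, p: False}
  {q: True, p: True, i: False}


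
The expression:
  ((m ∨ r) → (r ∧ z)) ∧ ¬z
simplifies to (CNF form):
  ¬m ∧ ¬r ∧ ¬z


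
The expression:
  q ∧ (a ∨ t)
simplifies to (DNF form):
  (a ∧ q) ∨ (q ∧ t)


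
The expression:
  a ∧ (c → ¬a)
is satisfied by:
  {a: True, c: False}


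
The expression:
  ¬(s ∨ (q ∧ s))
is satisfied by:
  {s: False}


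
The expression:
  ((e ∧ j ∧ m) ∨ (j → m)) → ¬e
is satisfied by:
  {j: True, e: False, m: False}
  {j: False, e: False, m: False}
  {m: True, j: True, e: False}
  {m: True, j: False, e: False}
  {e: True, j: True, m: False}


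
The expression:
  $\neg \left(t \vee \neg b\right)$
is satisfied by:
  {b: True, t: False}


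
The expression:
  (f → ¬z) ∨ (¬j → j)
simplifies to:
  j ∨ ¬f ∨ ¬z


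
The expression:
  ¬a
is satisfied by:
  {a: False}


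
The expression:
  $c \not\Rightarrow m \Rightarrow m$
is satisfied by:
  {m: True, c: False}
  {c: False, m: False}
  {c: True, m: True}


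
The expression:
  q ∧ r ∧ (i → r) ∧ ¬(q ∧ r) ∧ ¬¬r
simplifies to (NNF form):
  False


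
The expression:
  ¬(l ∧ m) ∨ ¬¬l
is always true.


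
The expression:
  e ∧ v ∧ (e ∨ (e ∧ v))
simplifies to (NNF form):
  e ∧ v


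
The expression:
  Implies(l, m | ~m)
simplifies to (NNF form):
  True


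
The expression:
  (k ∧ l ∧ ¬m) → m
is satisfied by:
  {m: True, l: False, k: False}
  {l: False, k: False, m: False}
  {m: True, k: True, l: False}
  {k: True, l: False, m: False}
  {m: True, l: True, k: False}
  {l: True, m: False, k: False}
  {m: True, k: True, l: True}


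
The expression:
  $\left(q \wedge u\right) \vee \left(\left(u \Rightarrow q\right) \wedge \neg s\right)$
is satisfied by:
  {q: True, s: False, u: False}
  {s: False, u: False, q: False}
  {q: True, u: True, s: False}
  {q: True, s: True, u: True}


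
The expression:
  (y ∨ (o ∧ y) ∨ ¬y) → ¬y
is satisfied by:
  {y: False}


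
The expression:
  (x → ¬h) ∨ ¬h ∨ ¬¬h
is always true.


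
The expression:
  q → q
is always true.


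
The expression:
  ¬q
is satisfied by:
  {q: False}


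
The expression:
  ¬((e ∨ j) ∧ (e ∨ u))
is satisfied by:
  {e: False, u: False, j: False}
  {j: True, e: False, u: False}
  {u: True, e: False, j: False}


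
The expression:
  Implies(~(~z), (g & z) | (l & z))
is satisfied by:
  {l: True, g: True, z: False}
  {l: True, g: False, z: False}
  {g: True, l: False, z: False}
  {l: False, g: False, z: False}
  {z: True, l: True, g: True}
  {z: True, l: True, g: False}
  {z: True, g: True, l: False}


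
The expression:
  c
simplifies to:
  c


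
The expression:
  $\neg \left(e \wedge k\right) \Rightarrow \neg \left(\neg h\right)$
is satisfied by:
  {e: True, h: True, k: True}
  {e: True, h: True, k: False}
  {h: True, k: True, e: False}
  {h: True, k: False, e: False}
  {e: True, k: True, h: False}


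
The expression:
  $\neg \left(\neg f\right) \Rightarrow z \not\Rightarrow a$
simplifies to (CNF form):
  $\left(z \vee \neg f\right) \wedge \left(\neg a \vee \neg f\right)$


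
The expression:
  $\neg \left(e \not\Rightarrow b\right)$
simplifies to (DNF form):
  $b \vee \neg e$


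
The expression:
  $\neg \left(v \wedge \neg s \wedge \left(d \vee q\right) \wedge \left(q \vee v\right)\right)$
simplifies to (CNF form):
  $\left(s \vee \neg d \vee \neg v\right) \wedge \left(s \vee \neg q \vee \neg v\right)$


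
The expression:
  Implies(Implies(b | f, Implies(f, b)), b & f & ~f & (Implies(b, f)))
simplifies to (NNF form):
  f & ~b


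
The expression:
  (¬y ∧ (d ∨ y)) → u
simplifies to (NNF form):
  u ∨ y ∨ ¬d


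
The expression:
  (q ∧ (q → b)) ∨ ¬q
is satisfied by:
  {b: True, q: False}
  {q: False, b: False}
  {q: True, b: True}


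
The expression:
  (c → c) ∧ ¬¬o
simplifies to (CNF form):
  o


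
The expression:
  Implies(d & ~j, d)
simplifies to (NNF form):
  True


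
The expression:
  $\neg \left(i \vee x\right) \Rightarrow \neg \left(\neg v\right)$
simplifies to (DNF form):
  $i \vee v \vee x$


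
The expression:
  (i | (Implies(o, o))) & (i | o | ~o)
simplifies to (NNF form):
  True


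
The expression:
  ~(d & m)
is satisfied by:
  {m: False, d: False}
  {d: True, m: False}
  {m: True, d: False}


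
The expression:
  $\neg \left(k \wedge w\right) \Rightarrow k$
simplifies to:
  $k$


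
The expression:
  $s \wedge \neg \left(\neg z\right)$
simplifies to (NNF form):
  $s \wedge z$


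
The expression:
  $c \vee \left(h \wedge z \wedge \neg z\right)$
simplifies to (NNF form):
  $c$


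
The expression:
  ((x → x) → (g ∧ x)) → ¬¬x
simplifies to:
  True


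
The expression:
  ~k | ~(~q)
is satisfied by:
  {q: True, k: False}
  {k: False, q: False}
  {k: True, q: True}


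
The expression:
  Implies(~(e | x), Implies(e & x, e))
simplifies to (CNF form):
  True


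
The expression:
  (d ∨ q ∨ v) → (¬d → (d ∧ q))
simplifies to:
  d ∨ (¬q ∧ ¬v)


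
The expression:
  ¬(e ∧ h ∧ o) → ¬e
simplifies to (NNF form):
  (h ∧ o) ∨ ¬e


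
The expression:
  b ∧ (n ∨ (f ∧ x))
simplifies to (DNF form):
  (b ∧ n) ∨ (b ∧ f ∧ n) ∨ (b ∧ f ∧ x) ∨ (b ∧ n ∧ x)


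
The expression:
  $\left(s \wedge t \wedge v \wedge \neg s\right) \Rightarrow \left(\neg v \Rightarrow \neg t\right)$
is always true.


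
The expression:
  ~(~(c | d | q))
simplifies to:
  c | d | q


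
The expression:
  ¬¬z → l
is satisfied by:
  {l: True, z: False}
  {z: False, l: False}
  {z: True, l: True}


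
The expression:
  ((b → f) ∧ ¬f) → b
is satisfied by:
  {b: True, f: True}
  {b: True, f: False}
  {f: True, b: False}


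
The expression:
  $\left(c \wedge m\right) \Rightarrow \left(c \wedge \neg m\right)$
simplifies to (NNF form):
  $\neg c \vee \neg m$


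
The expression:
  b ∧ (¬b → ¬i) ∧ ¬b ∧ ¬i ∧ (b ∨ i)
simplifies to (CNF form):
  False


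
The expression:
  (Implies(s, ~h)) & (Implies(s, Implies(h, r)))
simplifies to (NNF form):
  ~h | ~s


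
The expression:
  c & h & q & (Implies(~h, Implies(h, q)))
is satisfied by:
  {h: True, c: True, q: True}


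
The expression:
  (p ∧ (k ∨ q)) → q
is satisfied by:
  {q: True, p: False, k: False}
  {p: False, k: False, q: False}
  {q: True, k: True, p: False}
  {k: True, p: False, q: False}
  {q: True, p: True, k: False}
  {p: True, q: False, k: False}
  {q: True, k: True, p: True}


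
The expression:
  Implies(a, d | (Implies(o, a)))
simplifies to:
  True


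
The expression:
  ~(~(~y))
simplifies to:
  ~y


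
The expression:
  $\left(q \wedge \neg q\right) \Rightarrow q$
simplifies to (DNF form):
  $\text{True}$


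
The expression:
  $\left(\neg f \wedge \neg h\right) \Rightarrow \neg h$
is always true.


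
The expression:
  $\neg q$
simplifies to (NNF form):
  $\neg q$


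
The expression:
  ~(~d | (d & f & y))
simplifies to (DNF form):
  (d & ~f) | (d & ~y)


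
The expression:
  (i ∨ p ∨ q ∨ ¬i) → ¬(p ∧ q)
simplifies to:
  ¬p ∨ ¬q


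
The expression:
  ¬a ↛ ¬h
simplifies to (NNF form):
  h ∧ ¬a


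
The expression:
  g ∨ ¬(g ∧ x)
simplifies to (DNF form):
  True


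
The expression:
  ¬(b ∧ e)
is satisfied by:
  {e: False, b: False}
  {b: True, e: False}
  {e: True, b: False}


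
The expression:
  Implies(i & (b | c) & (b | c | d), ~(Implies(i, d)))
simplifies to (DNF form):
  ~d | ~i | (~b & ~c)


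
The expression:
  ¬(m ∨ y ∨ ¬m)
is never true.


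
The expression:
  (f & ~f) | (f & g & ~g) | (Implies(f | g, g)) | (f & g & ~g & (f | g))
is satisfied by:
  {g: True, f: False}
  {f: False, g: False}
  {f: True, g: True}


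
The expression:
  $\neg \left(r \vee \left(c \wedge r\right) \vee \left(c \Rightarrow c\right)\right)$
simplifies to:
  $\text{False}$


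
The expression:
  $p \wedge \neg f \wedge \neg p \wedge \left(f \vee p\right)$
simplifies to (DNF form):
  $\text{False}$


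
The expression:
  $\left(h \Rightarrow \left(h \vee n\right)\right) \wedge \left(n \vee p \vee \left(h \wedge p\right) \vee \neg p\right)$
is always true.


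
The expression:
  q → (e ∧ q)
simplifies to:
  e ∨ ¬q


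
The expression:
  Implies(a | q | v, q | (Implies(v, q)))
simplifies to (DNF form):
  q | ~v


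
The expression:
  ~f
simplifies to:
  ~f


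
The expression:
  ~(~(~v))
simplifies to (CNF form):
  ~v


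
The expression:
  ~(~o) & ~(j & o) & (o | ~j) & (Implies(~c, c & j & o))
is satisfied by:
  {c: True, o: True, j: False}


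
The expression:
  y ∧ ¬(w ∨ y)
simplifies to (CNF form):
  False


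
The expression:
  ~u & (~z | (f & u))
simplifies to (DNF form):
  ~u & ~z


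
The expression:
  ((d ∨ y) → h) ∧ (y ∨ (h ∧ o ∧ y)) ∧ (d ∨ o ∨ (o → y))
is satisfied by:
  {h: True, y: True}


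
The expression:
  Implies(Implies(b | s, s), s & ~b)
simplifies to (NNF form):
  (b & ~s) | (s & ~b)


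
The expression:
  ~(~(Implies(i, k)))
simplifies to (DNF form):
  k | ~i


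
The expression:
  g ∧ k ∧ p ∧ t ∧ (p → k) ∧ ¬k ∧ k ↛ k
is never true.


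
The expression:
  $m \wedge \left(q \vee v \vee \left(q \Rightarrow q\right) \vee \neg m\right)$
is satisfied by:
  {m: True}


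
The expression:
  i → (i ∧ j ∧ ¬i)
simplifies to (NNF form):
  ¬i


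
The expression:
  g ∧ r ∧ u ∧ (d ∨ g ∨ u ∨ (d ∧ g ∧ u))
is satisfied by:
  {r: True, u: True, g: True}


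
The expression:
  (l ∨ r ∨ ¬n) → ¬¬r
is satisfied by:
  {r: True, n: True, l: False}
  {r: True, n: False, l: False}
  {r: True, l: True, n: True}
  {r: True, l: True, n: False}
  {n: True, l: False, r: False}


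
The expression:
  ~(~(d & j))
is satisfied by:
  {j: True, d: True}


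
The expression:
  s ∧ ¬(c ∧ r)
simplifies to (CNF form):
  s ∧ (¬c ∨ ¬r)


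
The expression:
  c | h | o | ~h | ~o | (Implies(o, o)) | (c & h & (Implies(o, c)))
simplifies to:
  True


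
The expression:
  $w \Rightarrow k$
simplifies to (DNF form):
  $k \vee \neg w$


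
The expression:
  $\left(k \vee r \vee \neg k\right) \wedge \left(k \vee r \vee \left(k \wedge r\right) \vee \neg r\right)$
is always true.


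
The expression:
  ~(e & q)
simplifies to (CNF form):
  ~e | ~q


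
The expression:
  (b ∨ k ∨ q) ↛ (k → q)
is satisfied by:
  {k: True, q: False}


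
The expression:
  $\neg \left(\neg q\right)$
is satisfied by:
  {q: True}


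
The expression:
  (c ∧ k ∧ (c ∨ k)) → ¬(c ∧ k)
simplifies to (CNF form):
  ¬c ∨ ¬k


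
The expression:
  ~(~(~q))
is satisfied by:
  {q: False}


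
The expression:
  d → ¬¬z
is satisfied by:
  {z: True, d: False}
  {d: False, z: False}
  {d: True, z: True}


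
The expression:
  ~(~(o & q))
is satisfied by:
  {o: True, q: True}


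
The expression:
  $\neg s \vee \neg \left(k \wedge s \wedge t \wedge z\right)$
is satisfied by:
  {s: False, k: False, t: False, z: False}
  {z: True, s: False, k: False, t: False}
  {t: True, s: False, k: False, z: False}
  {z: True, t: True, s: False, k: False}
  {k: True, z: False, s: False, t: False}
  {z: True, k: True, s: False, t: False}
  {t: True, k: True, z: False, s: False}
  {z: True, t: True, k: True, s: False}
  {s: True, t: False, k: False, z: False}
  {z: True, s: True, t: False, k: False}
  {t: True, s: True, z: False, k: False}
  {z: True, t: True, s: True, k: False}
  {k: True, s: True, t: False, z: False}
  {z: True, k: True, s: True, t: False}
  {t: True, k: True, s: True, z: False}


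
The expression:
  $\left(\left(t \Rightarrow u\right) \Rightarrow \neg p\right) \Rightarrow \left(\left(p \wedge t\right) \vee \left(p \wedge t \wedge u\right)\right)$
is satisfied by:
  {p: True}


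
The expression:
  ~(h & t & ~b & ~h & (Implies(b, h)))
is always true.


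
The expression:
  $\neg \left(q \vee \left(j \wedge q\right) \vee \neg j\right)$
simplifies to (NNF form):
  $j \wedge \neg q$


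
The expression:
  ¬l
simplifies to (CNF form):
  ¬l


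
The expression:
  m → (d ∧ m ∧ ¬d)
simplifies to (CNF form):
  ¬m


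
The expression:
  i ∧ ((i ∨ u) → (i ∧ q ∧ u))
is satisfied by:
  {i: True, u: True, q: True}


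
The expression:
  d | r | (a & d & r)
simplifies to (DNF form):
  d | r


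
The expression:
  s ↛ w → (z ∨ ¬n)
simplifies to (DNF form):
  w ∨ z ∨ ¬n ∨ ¬s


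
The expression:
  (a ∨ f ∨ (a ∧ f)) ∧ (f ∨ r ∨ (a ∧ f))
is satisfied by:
  {a: True, f: True, r: True}
  {a: True, f: True, r: False}
  {f: True, r: True, a: False}
  {f: True, r: False, a: False}
  {a: True, r: True, f: False}


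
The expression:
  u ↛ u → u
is always true.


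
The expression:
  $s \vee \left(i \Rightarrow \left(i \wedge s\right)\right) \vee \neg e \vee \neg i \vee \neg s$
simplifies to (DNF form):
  $\text{True}$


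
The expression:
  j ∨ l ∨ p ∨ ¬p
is always true.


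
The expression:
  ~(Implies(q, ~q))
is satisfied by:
  {q: True}


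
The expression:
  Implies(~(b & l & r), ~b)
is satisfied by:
  {r: True, l: True, b: False}
  {r: True, l: False, b: False}
  {l: True, r: False, b: False}
  {r: False, l: False, b: False}
  {r: True, b: True, l: True}


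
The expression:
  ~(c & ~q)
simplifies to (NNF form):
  q | ~c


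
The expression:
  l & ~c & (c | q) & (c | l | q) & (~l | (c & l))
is never true.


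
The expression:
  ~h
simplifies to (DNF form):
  ~h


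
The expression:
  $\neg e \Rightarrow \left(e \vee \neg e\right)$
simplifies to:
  $\text{True}$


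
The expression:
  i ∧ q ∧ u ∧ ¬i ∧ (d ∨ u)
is never true.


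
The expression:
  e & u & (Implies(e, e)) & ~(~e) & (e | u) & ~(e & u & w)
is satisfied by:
  {e: True, u: True, w: False}


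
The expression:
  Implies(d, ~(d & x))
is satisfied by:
  {d: False, x: False}
  {x: True, d: False}
  {d: True, x: False}


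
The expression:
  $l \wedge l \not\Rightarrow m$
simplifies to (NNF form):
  $l \wedge \neg m$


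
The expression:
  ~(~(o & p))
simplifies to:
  o & p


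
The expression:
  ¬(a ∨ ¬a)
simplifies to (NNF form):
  False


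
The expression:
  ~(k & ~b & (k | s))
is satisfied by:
  {b: True, k: False}
  {k: False, b: False}
  {k: True, b: True}


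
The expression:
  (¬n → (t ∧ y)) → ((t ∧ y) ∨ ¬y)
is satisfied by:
  {t: True, y: False, n: False}
  {y: False, n: False, t: False}
  {n: True, t: True, y: False}
  {n: True, y: False, t: False}
  {t: True, y: True, n: False}
  {y: True, t: False, n: False}
  {n: True, y: True, t: True}


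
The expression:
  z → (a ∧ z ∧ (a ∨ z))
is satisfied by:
  {a: True, z: False}
  {z: False, a: False}
  {z: True, a: True}


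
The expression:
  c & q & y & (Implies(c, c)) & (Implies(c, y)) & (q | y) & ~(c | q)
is never true.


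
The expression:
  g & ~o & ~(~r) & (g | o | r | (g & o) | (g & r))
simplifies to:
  g & r & ~o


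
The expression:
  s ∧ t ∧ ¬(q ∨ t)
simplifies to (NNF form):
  False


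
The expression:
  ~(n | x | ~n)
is never true.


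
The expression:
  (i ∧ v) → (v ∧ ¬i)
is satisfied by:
  {v: False, i: False}
  {i: True, v: False}
  {v: True, i: False}


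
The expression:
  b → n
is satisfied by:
  {n: True, b: False}
  {b: False, n: False}
  {b: True, n: True}


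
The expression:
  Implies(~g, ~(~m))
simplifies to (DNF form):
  g | m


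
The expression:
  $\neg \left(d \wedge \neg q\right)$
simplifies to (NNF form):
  $q \vee \neg d$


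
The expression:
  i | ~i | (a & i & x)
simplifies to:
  True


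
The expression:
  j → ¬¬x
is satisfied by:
  {x: True, j: False}
  {j: False, x: False}
  {j: True, x: True}


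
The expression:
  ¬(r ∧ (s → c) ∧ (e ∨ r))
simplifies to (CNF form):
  (s ∨ ¬r) ∧ (¬c ∨ ¬r)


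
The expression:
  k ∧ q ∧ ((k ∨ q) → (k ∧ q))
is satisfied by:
  {q: True, k: True}


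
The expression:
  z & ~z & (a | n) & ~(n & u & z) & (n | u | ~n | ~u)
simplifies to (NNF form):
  False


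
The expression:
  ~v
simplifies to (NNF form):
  ~v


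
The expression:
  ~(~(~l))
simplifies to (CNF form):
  ~l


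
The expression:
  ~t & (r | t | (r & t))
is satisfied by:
  {r: True, t: False}


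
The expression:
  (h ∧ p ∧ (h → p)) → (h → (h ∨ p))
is always true.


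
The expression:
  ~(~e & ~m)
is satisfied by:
  {m: True, e: True}
  {m: True, e: False}
  {e: True, m: False}


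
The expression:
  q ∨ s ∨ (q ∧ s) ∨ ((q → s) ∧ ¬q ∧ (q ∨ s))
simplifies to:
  q ∨ s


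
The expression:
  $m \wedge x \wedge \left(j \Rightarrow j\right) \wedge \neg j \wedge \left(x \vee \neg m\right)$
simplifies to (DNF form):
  $m \wedge x \wedge \neg j$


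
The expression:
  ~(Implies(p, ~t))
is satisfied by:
  {t: True, p: True}


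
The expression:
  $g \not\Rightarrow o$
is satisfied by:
  {g: True, o: False}


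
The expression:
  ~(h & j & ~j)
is always true.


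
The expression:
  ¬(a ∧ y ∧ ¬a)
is always true.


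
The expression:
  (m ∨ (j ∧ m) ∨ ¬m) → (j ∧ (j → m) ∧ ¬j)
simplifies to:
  False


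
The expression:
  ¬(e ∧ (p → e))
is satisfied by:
  {e: False}


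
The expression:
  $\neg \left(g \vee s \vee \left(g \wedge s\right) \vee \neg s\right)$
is never true.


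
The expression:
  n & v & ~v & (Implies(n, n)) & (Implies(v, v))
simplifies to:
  False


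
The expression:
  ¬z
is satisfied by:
  {z: False}


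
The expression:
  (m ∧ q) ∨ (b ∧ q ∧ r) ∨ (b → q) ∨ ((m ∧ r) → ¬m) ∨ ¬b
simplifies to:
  q ∨ ¬b ∨ ¬m ∨ ¬r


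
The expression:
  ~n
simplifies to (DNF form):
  ~n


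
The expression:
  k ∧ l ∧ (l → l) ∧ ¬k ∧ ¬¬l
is never true.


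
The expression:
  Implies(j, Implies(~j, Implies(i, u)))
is always true.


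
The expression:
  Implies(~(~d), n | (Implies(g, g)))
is always true.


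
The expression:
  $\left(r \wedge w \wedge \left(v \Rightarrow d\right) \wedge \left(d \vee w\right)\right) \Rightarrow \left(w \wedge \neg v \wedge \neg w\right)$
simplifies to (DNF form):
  $\left(v \wedge \neg d\right) \vee \neg r \vee \neg w$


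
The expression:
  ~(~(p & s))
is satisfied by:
  {p: True, s: True}


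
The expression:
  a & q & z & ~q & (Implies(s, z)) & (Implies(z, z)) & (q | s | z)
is never true.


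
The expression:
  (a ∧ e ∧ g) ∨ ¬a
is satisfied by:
  {e: True, g: True, a: False}
  {e: True, g: False, a: False}
  {g: True, e: False, a: False}
  {e: False, g: False, a: False}
  {a: True, e: True, g: True}


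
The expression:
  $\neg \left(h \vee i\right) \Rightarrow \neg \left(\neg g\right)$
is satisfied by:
  {i: True, g: True, h: True}
  {i: True, g: True, h: False}
  {i: True, h: True, g: False}
  {i: True, h: False, g: False}
  {g: True, h: True, i: False}
  {g: True, h: False, i: False}
  {h: True, g: False, i: False}


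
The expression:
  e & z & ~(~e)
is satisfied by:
  {z: True, e: True}


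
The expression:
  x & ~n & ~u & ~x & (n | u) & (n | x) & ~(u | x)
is never true.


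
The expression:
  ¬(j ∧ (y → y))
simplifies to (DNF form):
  ¬j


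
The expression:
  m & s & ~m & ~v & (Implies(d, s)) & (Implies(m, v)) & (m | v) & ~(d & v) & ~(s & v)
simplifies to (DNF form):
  False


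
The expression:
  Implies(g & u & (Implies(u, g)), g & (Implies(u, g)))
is always true.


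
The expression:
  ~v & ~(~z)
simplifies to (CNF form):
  z & ~v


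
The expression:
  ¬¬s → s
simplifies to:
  True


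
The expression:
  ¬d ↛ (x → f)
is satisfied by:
  {x: True, d: False, f: False}


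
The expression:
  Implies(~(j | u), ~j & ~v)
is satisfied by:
  {u: True, j: True, v: False}
  {u: True, j: False, v: False}
  {j: True, u: False, v: False}
  {u: False, j: False, v: False}
  {u: True, v: True, j: True}
  {u: True, v: True, j: False}
  {v: True, j: True, u: False}


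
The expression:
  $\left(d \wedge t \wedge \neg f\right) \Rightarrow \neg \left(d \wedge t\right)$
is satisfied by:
  {f: True, t: False, d: False}
  {f: False, t: False, d: False}
  {d: True, f: True, t: False}
  {d: True, f: False, t: False}
  {t: True, f: True, d: False}
  {t: True, f: False, d: False}
  {t: True, d: True, f: True}


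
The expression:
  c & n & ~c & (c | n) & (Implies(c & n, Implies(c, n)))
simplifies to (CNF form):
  False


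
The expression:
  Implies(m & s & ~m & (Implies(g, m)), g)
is always true.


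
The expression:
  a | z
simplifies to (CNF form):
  a | z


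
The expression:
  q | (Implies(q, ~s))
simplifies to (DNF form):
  True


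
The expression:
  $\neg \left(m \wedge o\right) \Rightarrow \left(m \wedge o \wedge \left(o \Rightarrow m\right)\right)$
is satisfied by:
  {m: True, o: True}


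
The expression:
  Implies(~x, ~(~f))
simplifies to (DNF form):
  f | x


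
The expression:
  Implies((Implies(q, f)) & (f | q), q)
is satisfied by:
  {q: True, f: False}
  {f: False, q: False}
  {f: True, q: True}


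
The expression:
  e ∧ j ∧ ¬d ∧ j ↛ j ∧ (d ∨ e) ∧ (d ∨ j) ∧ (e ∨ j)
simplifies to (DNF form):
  False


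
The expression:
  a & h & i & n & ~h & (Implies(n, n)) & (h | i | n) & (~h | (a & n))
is never true.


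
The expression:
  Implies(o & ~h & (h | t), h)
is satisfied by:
  {h: True, o: False, t: False}
  {o: False, t: False, h: False}
  {t: True, h: True, o: False}
  {t: True, o: False, h: False}
  {h: True, o: True, t: False}
  {o: True, h: False, t: False}
  {t: True, o: True, h: True}


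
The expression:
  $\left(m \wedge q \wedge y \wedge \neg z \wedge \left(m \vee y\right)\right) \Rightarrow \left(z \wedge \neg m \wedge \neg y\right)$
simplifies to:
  $z \vee \neg m \vee \neg q \vee \neg y$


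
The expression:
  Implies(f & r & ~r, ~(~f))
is always true.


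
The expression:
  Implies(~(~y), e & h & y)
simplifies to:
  ~y | (e & h)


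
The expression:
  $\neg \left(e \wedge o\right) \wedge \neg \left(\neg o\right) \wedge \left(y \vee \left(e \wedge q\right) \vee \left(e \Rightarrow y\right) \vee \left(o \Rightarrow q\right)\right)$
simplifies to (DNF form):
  $o \wedge \neg e$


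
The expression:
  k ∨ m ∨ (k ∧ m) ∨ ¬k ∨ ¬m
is always true.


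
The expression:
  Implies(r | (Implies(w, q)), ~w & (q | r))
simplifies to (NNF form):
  (q & ~w) | (r & ~w) | (w & ~q & ~r)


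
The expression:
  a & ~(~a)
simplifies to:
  a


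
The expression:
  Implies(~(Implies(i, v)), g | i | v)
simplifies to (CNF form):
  True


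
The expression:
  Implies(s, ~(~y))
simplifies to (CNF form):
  y | ~s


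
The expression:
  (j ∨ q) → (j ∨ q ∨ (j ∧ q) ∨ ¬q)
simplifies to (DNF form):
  True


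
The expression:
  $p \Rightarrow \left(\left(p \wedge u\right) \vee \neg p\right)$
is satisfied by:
  {u: True, p: False}
  {p: False, u: False}
  {p: True, u: True}


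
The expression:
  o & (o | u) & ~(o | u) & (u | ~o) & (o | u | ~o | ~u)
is never true.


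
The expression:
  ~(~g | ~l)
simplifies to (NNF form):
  g & l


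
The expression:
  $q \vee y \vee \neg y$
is always true.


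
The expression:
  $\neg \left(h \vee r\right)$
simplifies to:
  $\neg h \wedge \neg r$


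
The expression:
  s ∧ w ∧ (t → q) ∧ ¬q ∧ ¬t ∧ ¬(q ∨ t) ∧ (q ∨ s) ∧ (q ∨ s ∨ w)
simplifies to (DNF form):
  s ∧ w ∧ ¬q ∧ ¬t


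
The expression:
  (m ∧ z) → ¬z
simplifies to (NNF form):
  ¬m ∨ ¬z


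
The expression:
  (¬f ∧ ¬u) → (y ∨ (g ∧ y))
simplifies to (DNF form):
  f ∨ u ∨ y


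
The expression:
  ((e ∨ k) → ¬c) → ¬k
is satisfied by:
  {c: True, k: False}
  {k: False, c: False}
  {k: True, c: True}


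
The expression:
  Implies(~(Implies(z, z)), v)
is always true.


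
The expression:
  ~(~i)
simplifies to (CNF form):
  i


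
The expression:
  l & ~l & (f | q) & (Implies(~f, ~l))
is never true.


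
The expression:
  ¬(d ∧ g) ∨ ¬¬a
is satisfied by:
  {a: True, g: False, d: False}
  {g: False, d: False, a: False}
  {a: True, d: True, g: False}
  {d: True, g: False, a: False}
  {a: True, g: True, d: False}
  {g: True, a: False, d: False}
  {a: True, d: True, g: True}


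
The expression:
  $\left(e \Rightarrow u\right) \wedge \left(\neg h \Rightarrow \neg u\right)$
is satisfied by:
  {h: True, u: False, e: False}
  {u: False, e: False, h: False}
  {h: True, u: True, e: False}
  {h: True, e: True, u: True}


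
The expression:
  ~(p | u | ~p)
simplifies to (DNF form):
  False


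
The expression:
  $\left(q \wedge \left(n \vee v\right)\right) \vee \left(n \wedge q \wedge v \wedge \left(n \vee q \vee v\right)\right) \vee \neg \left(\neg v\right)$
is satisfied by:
  {q: True, v: True, n: True}
  {q: True, v: True, n: False}
  {v: True, n: True, q: False}
  {v: True, n: False, q: False}
  {q: True, n: True, v: False}


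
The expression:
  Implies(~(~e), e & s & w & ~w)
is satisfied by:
  {e: False}


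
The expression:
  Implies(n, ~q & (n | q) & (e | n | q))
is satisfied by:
  {q: False, n: False}
  {n: True, q: False}
  {q: True, n: False}


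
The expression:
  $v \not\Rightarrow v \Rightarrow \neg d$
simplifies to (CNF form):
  $\text{True}$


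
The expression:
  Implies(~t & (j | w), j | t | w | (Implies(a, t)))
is always true.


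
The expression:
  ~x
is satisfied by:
  {x: False}


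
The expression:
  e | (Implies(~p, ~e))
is always true.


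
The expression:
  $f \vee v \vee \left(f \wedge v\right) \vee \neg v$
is always true.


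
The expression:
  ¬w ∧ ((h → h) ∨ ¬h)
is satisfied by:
  {w: False}


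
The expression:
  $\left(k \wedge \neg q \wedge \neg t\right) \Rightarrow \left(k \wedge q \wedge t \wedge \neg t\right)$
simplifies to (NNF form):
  $q \vee t \vee \neg k$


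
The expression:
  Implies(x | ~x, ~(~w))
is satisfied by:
  {w: True}


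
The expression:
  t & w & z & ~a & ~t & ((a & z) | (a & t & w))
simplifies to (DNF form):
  False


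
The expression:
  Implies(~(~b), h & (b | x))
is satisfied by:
  {h: True, b: False}
  {b: False, h: False}
  {b: True, h: True}


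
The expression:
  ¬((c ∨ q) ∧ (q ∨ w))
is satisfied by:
  {q: False, w: False, c: False}
  {c: True, q: False, w: False}
  {w: True, q: False, c: False}


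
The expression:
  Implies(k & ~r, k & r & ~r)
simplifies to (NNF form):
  r | ~k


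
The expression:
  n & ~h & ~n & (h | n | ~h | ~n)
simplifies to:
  False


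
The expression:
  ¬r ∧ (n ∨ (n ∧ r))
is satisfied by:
  {n: True, r: False}


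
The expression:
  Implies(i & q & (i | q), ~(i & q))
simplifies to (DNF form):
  ~i | ~q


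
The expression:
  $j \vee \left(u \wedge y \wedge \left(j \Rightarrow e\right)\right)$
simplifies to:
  $j \vee \left(u \wedge y\right)$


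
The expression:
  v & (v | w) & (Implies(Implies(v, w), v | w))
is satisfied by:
  {v: True}


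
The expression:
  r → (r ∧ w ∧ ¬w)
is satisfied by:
  {r: False}


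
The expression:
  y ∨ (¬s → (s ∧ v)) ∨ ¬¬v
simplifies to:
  s ∨ v ∨ y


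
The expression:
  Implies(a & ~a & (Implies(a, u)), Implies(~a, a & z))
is always true.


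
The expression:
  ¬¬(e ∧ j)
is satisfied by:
  {j: True, e: True}


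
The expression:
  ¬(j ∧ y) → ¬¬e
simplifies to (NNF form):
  e ∨ (j ∧ y)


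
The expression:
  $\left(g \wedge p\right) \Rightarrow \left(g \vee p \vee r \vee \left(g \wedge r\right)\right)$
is always true.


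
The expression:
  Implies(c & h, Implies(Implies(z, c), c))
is always true.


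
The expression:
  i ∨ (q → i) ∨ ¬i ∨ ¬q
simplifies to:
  True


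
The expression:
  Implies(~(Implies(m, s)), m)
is always true.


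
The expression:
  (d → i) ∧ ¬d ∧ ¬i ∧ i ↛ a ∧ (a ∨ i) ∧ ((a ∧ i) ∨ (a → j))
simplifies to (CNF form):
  False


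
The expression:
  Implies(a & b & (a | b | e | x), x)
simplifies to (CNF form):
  x | ~a | ~b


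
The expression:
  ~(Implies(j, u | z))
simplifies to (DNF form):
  j & ~u & ~z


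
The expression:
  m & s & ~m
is never true.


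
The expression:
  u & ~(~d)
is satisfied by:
  {u: True, d: True}


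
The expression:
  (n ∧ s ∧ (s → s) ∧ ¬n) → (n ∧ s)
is always true.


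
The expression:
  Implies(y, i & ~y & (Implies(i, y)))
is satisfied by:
  {y: False}


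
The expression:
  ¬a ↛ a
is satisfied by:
  {a: False}


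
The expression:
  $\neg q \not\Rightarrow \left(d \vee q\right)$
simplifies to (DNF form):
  $\neg d \wedge \neg q$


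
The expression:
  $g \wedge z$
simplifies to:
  $g \wedge z$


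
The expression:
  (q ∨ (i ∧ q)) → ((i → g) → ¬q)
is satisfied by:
  {i: True, g: False, q: False}
  {g: False, q: False, i: False}
  {i: True, g: True, q: False}
  {g: True, i: False, q: False}
  {q: True, i: True, g: False}


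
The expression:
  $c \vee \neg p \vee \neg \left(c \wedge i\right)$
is always true.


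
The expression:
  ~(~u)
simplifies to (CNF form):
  u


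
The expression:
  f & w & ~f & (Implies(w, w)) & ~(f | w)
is never true.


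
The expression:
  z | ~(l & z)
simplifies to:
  True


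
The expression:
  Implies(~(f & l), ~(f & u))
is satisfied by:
  {l: True, u: False, f: False}
  {u: False, f: False, l: False}
  {f: True, l: True, u: False}
  {f: True, u: False, l: False}
  {l: True, u: True, f: False}
  {u: True, l: False, f: False}
  {f: True, u: True, l: True}


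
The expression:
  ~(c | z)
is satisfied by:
  {z: False, c: False}


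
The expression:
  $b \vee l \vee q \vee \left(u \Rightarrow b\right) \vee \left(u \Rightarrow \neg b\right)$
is always true.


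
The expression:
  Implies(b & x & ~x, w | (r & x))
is always true.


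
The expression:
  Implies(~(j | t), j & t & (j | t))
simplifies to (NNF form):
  j | t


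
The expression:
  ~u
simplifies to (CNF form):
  ~u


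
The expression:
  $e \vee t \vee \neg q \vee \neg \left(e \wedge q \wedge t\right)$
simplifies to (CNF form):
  $\text{True}$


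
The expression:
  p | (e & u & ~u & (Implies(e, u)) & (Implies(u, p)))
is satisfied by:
  {p: True}


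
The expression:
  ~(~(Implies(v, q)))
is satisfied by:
  {q: True, v: False}
  {v: False, q: False}
  {v: True, q: True}


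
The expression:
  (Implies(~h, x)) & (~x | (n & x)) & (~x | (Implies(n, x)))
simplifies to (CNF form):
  (h | n) & (h | x) & (n | ~x) & (x | ~x)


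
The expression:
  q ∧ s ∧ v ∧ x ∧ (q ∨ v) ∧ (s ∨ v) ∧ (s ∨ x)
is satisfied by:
  {s: True, x: True, q: True, v: True}


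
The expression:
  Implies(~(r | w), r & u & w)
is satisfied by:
  {r: True, w: True}
  {r: True, w: False}
  {w: True, r: False}


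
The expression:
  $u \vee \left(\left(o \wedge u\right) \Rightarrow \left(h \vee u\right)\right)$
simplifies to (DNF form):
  $\text{True}$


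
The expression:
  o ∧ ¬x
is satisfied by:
  {o: True, x: False}


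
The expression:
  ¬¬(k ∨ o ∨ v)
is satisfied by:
  {k: True, o: True, v: True}
  {k: True, o: True, v: False}
  {k: True, v: True, o: False}
  {k: True, v: False, o: False}
  {o: True, v: True, k: False}
  {o: True, v: False, k: False}
  {v: True, o: False, k: False}


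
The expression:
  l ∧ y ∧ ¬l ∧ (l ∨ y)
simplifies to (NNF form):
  False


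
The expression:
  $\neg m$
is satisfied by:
  {m: False}


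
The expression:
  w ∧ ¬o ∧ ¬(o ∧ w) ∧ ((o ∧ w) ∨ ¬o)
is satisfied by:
  {w: True, o: False}


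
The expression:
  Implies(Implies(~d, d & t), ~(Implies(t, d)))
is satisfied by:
  {d: False}


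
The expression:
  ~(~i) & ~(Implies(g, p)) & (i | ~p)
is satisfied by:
  {i: True, g: True, p: False}


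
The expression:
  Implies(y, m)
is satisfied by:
  {m: True, y: False}
  {y: False, m: False}
  {y: True, m: True}


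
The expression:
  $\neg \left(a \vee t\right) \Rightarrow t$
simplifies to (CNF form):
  $a \vee t$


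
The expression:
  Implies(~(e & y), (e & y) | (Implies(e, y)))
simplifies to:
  y | ~e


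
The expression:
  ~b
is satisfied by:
  {b: False}


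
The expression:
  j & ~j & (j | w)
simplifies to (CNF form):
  False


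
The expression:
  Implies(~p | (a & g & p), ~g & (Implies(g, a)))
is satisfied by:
  {p: True, a: False, g: False}
  {a: False, g: False, p: False}
  {p: True, a: True, g: False}
  {a: True, p: False, g: False}
  {g: True, p: True, a: False}


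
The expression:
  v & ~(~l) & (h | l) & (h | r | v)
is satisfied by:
  {v: True, l: True}


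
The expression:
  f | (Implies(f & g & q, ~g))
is always true.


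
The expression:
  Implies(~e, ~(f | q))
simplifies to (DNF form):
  e | (~f & ~q)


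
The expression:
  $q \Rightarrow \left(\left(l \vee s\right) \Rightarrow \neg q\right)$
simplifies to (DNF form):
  $\left(\neg l \wedge \neg s\right) \vee \neg q$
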